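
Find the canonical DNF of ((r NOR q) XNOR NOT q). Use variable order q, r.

(NOT q AND NOT r) OR (q AND NOT r) OR (q AND r)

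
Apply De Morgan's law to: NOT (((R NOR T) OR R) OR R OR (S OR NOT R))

NOT ((R NOR T) OR R) AND NOT R AND NOT (S OR NOT R)
De Morgan's: NOT(OR of terms) = AND of negations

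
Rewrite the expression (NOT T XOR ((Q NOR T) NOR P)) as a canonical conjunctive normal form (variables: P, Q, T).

(P OR NOT Q OR T) AND (NOT P OR Q OR NOT T) AND (NOT P OR NOT Q OR NOT T)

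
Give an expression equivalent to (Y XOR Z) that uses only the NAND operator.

((Y NAND (Y NAND Z)) NAND (Z NAND (Y NAND Z)))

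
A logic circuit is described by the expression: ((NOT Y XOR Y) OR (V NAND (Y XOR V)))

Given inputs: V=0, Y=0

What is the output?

Substituting: ((NOT 0 XOR 0) OR (0 NAND (0 XOR 0)))
= 1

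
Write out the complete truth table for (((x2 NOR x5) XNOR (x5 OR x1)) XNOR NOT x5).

x5 | x1 | x2 | Output
---------------------
0 | 0 | 0 | 0
0 | 0 | 1 | 1
0 | 1 | 0 | 1
0 | 1 | 1 | 0
1 | 0 | 0 | 1
1 | 0 | 1 | 1
1 | 1 | 0 | 1
1 | 1 | 1 | 1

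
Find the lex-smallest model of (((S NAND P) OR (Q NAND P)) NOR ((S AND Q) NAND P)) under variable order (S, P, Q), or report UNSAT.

S=1, P=1, Q=1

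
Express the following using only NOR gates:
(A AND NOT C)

((A NOR A) NOR ((C NOR C) NOR (C NOR C)))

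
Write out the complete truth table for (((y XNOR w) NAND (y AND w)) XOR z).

y | z | w | Output
------------------
0 | 0 | 0 | 1
0 | 0 | 1 | 1
0 | 1 | 0 | 0
0 | 1 | 1 | 0
1 | 0 | 0 | 1
1 | 0 | 1 | 0
1 | 1 | 0 | 0
1 | 1 | 1 | 1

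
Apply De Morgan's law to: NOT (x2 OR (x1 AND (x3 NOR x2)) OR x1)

NOT x2 AND NOT (x1 AND (x3 NOR x2)) AND NOT x1
De Morgan's: NOT(OR of terms) = AND of negations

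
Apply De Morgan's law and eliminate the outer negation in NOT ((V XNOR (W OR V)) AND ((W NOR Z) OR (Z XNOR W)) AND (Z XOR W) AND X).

NOT (V XNOR (W OR V)) OR NOT ((W NOR Z) OR (Z XNOR W)) OR NOT (Z XOR W) OR NOT X
De Morgan's: NOT(AND of terms) = OR of negations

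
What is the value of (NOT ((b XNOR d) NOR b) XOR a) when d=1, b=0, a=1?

Substituting: (NOT ((0 XNOR 1) NOR 0) XOR 1)
= 1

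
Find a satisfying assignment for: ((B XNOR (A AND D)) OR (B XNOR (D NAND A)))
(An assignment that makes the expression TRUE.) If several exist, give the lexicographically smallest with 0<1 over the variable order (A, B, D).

A=0, B=0, D=0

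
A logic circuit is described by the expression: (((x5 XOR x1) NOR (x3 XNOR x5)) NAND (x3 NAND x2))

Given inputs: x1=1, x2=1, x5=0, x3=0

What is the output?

Substituting: (((0 XOR 1) NOR (0 XNOR 0)) NAND (0 NAND 1))
= 1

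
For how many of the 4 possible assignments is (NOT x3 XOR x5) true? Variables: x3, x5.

Satisfying assignments: (0,0), (1,1)
Count: 2 out of 4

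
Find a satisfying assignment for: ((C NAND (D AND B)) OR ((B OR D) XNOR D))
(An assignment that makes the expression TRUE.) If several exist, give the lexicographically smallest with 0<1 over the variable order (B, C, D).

B=0, C=0, D=0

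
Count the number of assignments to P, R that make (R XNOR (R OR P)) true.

Satisfying assignments: (0,0), (0,1), (1,1)
Count: 3 out of 4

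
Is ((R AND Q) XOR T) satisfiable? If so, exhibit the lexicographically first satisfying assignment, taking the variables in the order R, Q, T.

R=0, Q=0, T=1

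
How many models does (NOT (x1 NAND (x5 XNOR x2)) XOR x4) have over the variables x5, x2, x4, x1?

Satisfying assignments: (0,0,0,1), (0,0,1,0), (0,1,1,0), (0,1,1,1), (1,0,1,0), (1,0,1,1), (1,1,0,1), (1,1,1,0)
Count: 8 out of 16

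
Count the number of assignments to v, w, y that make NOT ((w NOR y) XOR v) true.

Satisfying assignments: (0,0,1), (0,1,0), (0,1,1), (1,0,0)
Count: 4 out of 8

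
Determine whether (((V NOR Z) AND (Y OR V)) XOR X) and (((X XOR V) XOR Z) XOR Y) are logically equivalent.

No. Counterexample: with Z=0, X=0, Y=0, V=1, Expression 1 = 0 but Expression 2 = 1.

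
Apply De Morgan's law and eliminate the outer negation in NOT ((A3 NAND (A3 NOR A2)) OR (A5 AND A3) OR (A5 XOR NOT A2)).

NOT (A3 NAND (A3 NOR A2)) AND NOT (A5 AND A3) AND NOT (A5 XOR NOT A2)
De Morgan's: NOT(OR of terms) = AND of negations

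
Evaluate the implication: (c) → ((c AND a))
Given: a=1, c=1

Antecedent (c) = 1; consequent ((c AND a)) = 1.
1 → 1 = 1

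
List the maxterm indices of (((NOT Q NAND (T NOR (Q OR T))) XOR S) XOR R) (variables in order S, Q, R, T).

ΠM(0, 3, 6, 7, 9, 10, 12, 13) = (S OR Q OR R OR T) AND (S OR Q OR NOT R OR NOT T) AND (S OR NOT Q OR NOT R OR T) AND (S OR NOT Q OR NOT R OR NOT T) AND (NOT S OR Q OR R OR NOT T) AND (NOT S OR Q OR NOT R OR T) AND (NOT S OR NOT Q OR R OR T) AND (NOT S OR NOT Q OR R OR NOT T)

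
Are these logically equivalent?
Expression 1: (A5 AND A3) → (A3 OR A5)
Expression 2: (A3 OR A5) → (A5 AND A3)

No, Converse is not equivalent to original (counterexample: A3=0, A5=1)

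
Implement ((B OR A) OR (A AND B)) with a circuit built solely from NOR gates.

((((B NOR A) NOR (B NOR A)) NOR ((A NOR A) NOR (B NOR B))) NOR (((B NOR A) NOR (B NOR A)) NOR ((A NOR A) NOR (B NOR B))))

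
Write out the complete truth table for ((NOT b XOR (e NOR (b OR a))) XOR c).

e | c | a | b | Output
----------------------
0 | 0 | 0 | 0 | 0
0 | 0 | 0 | 1 | 0
0 | 0 | 1 | 0 | 1
0 | 0 | 1 | 1 | 0
0 | 1 | 0 | 0 | 1
0 | 1 | 0 | 1 | 1
0 | 1 | 1 | 0 | 0
0 | 1 | 1 | 1 | 1
1 | 0 | 0 | 0 | 1
1 | 0 | 0 | 1 | 0
1 | 0 | 1 | 0 | 1
1 | 0 | 1 | 1 | 0
1 | 1 | 0 | 0 | 0
1 | 1 | 0 | 1 | 1
1 | 1 | 1 | 0 | 0
1 | 1 | 1 | 1 | 1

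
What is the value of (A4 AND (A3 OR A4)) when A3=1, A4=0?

Substituting: (0 AND (1 OR 0))
= 0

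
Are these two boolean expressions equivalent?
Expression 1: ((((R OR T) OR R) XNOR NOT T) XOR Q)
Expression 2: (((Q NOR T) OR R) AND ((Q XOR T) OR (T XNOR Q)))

No. Counterexample: with R=0, Q=0, T=0, Expression 1 = 0 but Expression 2 = 1.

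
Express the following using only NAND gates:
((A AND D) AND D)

((((A NAND D) NAND (A NAND D)) NAND D) NAND (((A NAND D) NAND (A NAND D)) NAND D))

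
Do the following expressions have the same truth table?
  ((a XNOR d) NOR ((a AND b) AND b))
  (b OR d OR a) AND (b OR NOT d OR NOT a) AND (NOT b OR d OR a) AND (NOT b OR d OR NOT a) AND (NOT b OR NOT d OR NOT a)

Yes, they are equivalent — the two output columns agree on all 8 assignments:
b | d | a | Expression 1 | Expression 2
---------------------------------------
0 | 0 | 0 | 0 | 0
0 | 0 | 1 | 1 | 1
0 | 1 | 0 | 1 | 1
0 | 1 | 1 | 0 | 0
1 | 0 | 0 | 0 | 0
1 | 0 | 1 | 0 | 0
1 | 1 | 0 | 1 | 1
1 | 1 | 1 | 0 | 0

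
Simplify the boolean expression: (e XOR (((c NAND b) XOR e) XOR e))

By XOR self-cancellation ((E XOR v) XOR v = E):
= ((c NAND b) XOR e)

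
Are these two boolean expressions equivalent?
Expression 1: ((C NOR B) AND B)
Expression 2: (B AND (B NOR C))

Yes, they are equivalent — the two output columns agree on all 4 assignments:
C | B | Expression 1 | Expression 2
-----------------------------------
0 | 0 | 0 | 0
0 | 1 | 0 | 0
1 | 0 | 0 | 0
1 | 1 | 0 | 0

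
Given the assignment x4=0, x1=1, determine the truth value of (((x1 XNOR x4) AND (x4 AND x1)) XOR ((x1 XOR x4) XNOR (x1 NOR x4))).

Substituting: (((1 XNOR 0) AND (0 AND 1)) XOR ((1 XOR 0) XNOR (1 NOR 0)))
= 0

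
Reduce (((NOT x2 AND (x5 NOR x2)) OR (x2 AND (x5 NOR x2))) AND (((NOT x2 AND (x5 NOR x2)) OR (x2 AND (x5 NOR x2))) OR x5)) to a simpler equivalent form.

By absorption (E AND (E OR v) = E) then distribution ((E AND v) OR (E AND NOT v) = E):
= (x5 NOR x2)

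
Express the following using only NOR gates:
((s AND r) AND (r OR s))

((((s NOR s) NOR (r NOR r)) NOR ((s NOR s) NOR (r NOR r))) NOR (((r NOR s) NOR (r NOR s)) NOR ((r NOR s) NOR (r NOR s))))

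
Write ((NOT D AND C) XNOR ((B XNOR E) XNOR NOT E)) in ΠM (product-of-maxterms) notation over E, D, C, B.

ΠM(0, 3, 4, 6, 8, 11, 12, 14) = (E OR D OR C OR B) AND (E OR D OR NOT C OR NOT B) AND (E OR NOT D OR C OR B) AND (E OR NOT D OR NOT C OR B) AND (NOT E OR D OR C OR B) AND (NOT E OR D OR NOT C OR NOT B) AND (NOT E OR NOT D OR C OR B) AND (NOT E OR NOT D OR NOT C OR B)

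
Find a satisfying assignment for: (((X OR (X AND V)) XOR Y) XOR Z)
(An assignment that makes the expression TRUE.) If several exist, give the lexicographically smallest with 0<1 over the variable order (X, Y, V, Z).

X=0, Y=0, V=0, Z=1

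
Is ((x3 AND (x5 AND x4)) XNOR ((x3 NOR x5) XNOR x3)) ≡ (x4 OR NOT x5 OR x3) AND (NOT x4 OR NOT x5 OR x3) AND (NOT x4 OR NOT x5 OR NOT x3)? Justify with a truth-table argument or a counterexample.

Yes, they are equivalent — the two output columns agree on all 8 assignments:
x4 | x5 | x3 | Expression 1 | Expression 2
------------------------------------------
0 | 0 | 0 | 1 | 1
0 | 0 | 1 | 1 | 1
0 | 1 | 0 | 0 | 0
0 | 1 | 1 | 1 | 1
1 | 0 | 0 | 1 | 1
1 | 0 | 1 | 1 | 1
1 | 1 | 0 | 0 | 0
1 | 1 | 1 | 0 | 0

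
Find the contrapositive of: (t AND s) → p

Contrapositive: NOT p → NOT (t AND s)
Note: A statement and its contrapositive are logically equivalent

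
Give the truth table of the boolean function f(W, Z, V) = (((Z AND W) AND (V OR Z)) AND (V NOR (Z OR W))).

W | Z | V | Output
------------------
0 | 0 | 0 | 0
0 | 0 | 1 | 0
0 | 1 | 0 | 0
0 | 1 | 1 | 0
1 | 0 | 0 | 0
1 | 0 | 1 | 0
1 | 1 | 0 | 0
1 | 1 | 1 | 0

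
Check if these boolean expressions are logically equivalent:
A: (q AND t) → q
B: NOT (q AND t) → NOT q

No, Inverse is not equivalent to original (counterexample: q=1, t=0, p=0)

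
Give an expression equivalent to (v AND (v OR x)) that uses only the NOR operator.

((v NOR v) NOR (((v NOR x) NOR (v NOR x)) NOR ((v NOR x) NOR (v NOR x))))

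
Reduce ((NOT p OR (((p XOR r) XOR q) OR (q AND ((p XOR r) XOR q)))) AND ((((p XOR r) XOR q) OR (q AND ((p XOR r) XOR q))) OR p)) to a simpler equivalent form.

By distribution ((E OR v) AND (E OR NOT v) = E) then absorption (E OR (E AND v) = E):
= ((p XOR r) XOR q)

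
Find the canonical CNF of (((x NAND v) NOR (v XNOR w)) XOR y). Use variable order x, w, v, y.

(x OR w OR v OR y) AND (x OR w OR NOT v OR y) AND (x OR NOT w OR v OR y) AND (x OR NOT w OR NOT v OR y) AND (NOT x OR w OR v OR y) AND (NOT x OR w OR NOT v OR NOT y) AND (NOT x OR NOT w OR v OR y) AND (NOT x OR NOT w OR NOT v OR y)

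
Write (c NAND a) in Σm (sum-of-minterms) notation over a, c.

Σm(0, 1, 2) = (NOT a AND NOT c) OR (NOT a AND c) OR (a AND NOT c)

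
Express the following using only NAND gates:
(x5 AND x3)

((x5 NAND x3) NAND (x5 NAND x3))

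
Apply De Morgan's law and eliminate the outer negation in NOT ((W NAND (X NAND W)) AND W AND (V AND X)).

NOT (W NAND (X NAND W)) OR NOT W OR NOT (V AND X)
De Morgan's: NOT(AND of terms) = OR of negations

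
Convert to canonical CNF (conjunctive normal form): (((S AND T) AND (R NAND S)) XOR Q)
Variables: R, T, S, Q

(R OR T OR S OR Q) AND (R OR T OR NOT S OR Q) AND (R OR NOT T OR S OR Q) AND (R OR NOT T OR NOT S OR NOT Q) AND (NOT R OR T OR S OR Q) AND (NOT R OR T OR NOT S OR Q) AND (NOT R OR NOT T OR S OR Q) AND (NOT R OR NOT T OR NOT S OR Q)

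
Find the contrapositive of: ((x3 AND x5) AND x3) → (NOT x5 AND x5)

Contrapositive: NOT (NOT x5 AND x5) → NOT ((x3 AND x5) AND x3)
Note: A statement and its contrapositive are logically equivalent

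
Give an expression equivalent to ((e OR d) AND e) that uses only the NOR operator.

((((e NOR d) NOR (e NOR d)) NOR ((e NOR d) NOR (e NOR d))) NOR (e NOR e))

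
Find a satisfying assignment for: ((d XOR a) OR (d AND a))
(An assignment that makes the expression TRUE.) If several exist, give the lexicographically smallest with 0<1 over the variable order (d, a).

d=0, a=1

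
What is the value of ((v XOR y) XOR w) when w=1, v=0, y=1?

Substituting: ((0 XOR 1) XOR 1)
= 0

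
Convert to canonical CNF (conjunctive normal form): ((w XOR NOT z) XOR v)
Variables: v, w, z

(v OR w OR NOT z) AND (v OR NOT w OR z) AND (NOT v OR w OR z) AND (NOT v OR NOT w OR NOT z)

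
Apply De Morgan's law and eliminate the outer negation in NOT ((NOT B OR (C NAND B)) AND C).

NOT (NOT B OR (C NAND B)) OR NOT C
De Morgan's: NOT(AND of terms) = OR of negations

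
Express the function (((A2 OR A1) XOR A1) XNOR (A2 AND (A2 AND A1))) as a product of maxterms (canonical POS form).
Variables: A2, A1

ΠM(2, 3) = (NOT A2 OR A1) AND (NOT A2 OR NOT A1)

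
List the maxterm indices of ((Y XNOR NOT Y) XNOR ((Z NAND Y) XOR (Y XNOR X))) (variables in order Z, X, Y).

ΠM(1, 2, 6, 7) = (Z OR X OR NOT Y) AND (Z OR NOT X OR Y) AND (NOT Z OR NOT X OR Y) AND (NOT Z OR NOT X OR NOT Y)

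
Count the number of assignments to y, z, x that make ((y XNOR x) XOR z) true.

Satisfying assignments: (0,0,0), (0,1,1), (1,0,1), (1,1,0)
Count: 4 out of 8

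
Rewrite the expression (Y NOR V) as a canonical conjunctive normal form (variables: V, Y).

(V OR NOT Y) AND (NOT V OR Y) AND (NOT V OR NOT Y)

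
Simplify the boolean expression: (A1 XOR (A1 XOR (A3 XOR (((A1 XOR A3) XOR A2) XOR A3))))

By XOR self-cancellation ((E XOR v) XOR v = E) then XOR self-cancellation ((E XOR v) XOR v = E):
= ((A1 XOR A3) XOR A2)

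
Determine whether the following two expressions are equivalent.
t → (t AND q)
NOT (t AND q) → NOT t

Yes, Contrapositive is always equivalent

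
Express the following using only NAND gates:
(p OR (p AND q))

((p NAND p) NAND (((p NAND q) NAND (p NAND q)) NAND ((p NAND q) NAND (p NAND q))))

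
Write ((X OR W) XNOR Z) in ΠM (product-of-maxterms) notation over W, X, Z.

ΠM(1, 2, 4, 6) = (W OR X OR NOT Z) AND (W OR NOT X OR Z) AND (NOT W OR X OR Z) AND (NOT W OR NOT X OR Z)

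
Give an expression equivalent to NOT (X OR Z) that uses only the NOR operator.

(((X NOR Z) NOR (X NOR Z)) NOR ((X NOR Z) NOR (X NOR Z)))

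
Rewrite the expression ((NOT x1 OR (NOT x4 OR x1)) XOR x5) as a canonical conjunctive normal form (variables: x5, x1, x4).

(NOT x5 OR x1 OR x4) AND (NOT x5 OR x1 OR NOT x4) AND (NOT x5 OR NOT x1 OR x4) AND (NOT x5 OR NOT x1 OR NOT x4)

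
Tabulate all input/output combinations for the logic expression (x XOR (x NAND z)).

x | z | Output
--------------
0 | 0 | 1
0 | 1 | 1
1 | 0 | 0
1 | 1 | 1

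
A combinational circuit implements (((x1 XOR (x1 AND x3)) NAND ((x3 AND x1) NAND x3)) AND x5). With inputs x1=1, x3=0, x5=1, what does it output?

Substituting: (((1 XOR (1 AND 0)) NAND ((0 AND 1) NAND 0)) AND 1)
= 0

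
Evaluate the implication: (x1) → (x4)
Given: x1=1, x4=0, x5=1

Antecedent (x1) = 1; consequent (x4) = 0.
1 → 0 = 0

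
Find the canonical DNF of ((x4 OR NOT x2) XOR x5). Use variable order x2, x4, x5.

(NOT x2 AND NOT x4 AND NOT x5) OR (NOT x2 AND x4 AND NOT x5) OR (x2 AND NOT x4 AND x5) OR (x2 AND x4 AND NOT x5)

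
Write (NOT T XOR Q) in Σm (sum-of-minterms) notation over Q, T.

Σm(0, 3) = (NOT Q AND NOT T) OR (Q AND T)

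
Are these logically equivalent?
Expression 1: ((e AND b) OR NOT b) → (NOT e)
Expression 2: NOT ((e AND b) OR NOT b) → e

No, Inverse is not equivalent to original (counterexample: e=0, b=1)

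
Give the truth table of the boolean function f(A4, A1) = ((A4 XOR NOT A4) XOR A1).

A4 | A1 | Output
----------------
0 | 0 | 1
0 | 1 | 0
1 | 0 | 1
1 | 1 | 0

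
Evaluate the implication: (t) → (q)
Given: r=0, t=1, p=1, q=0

Antecedent (t) = 1; consequent (q) = 0.
1 → 0 = 0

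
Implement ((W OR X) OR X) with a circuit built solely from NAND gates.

((((W NAND W) NAND (X NAND X)) NAND ((W NAND W) NAND (X NAND X))) NAND (X NAND X))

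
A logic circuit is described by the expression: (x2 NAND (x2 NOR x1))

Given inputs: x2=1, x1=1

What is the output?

Substituting: (1 NAND (1 NOR 1))
= 1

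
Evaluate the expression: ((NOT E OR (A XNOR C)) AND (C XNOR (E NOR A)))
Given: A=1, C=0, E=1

Substituting: ((NOT 1 OR (1 XNOR 0)) AND (0 XNOR (1 NOR 1)))
= 0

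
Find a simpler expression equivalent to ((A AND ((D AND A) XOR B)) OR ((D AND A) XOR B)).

By absorption (E OR (E AND v) = E):
= ((D AND A) XOR B)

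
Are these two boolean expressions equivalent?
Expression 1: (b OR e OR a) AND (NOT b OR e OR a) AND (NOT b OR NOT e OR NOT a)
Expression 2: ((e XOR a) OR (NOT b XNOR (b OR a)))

Yes, they are equivalent — the two output columns agree on all 8 assignments:
b | e | a | Expression 1 | Expression 2
---------------------------------------
0 | 0 | 0 | 0 | 0
0 | 0 | 1 | 1 | 1
0 | 1 | 0 | 1 | 1
0 | 1 | 1 | 1 | 1
1 | 0 | 0 | 0 | 0
1 | 0 | 1 | 1 | 1
1 | 1 | 0 | 1 | 1
1 | 1 | 1 | 0 | 0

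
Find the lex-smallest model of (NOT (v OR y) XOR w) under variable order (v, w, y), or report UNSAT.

v=0, w=0, y=0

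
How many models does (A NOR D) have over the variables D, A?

Satisfying assignments: (0,0)
Count: 1 out of 4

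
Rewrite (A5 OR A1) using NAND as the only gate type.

((A5 NAND A5) NAND (A1 NAND A1))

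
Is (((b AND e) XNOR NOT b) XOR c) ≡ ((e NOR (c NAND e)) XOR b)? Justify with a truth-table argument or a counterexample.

No. Counterexample: with e=0, c=1, b=0, Expression 1 = 1 but Expression 2 = 0.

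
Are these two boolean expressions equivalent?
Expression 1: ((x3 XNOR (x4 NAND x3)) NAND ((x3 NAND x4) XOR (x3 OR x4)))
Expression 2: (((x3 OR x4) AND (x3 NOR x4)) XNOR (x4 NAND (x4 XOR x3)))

No. Counterexample: with x4=0, x3=0, Expression 1 = 1 but Expression 2 = 0.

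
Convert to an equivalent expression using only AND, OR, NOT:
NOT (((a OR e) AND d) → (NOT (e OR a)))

((a OR e) AND d) AND (e OR a)
(Negated implication: NOT(A → B) = A AND NOT B)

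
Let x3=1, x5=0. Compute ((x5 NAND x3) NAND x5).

Substituting: ((0 NAND 1) NAND 0)
= 1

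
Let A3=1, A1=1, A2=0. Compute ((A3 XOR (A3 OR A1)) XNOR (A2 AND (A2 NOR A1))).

Substituting: ((1 XOR (1 OR 1)) XNOR (0 AND (0 NOR 1)))
= 1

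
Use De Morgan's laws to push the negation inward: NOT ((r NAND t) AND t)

NOT (r NAND t) OR NOT t
De Morgan's: NOT(AND of terms) = OR of negations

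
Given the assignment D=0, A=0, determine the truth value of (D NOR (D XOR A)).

Substituting: (0 NOR (0 XOR 0))
= 1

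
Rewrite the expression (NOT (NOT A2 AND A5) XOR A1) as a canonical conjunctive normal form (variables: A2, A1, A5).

(A2 OR A1 OR NOT A5) AND (A2 OR NOT A1 OR A5) AND (NOT A2 OR NOT A1 OR A5) AND (NOT A2 OR NOT A1 OR NOT A5)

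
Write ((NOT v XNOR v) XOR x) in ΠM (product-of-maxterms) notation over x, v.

ΠM(0, 1) = (x OR v) AND (x OR NOT v)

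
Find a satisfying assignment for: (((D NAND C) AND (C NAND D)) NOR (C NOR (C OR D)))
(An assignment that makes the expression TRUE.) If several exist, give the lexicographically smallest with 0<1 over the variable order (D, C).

D=1, C=1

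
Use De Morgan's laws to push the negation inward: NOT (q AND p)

NOT q OR NOT p
De Morgan's: NOT(AND of terms) = OR of negations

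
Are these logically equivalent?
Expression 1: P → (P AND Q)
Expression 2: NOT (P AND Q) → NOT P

Yes, Contrapositive is always equivalent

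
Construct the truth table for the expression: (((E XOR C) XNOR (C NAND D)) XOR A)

D | E | C | A | Output
----------------------
0 | 0 | 0 | 0 | 0
0 | 0 | 0 | 1 | 1
0 | 0 | 1 | 0 | 1
0 | 0 | 1 | 1 | 0
0 | 1 | 0 | 0 | 1
0 | 1 | 0 | 1 | 0
0 | 1 | 1 | 0 | 0
0 | 1 | 1 | 1 | 1
1 | 0 | 0 | 0 | 0
1 | 0 | 0 | 1 | 1
1 | 0 | 1 | 0 | 0
1 | 0 | 1 | 1 | 1
1 | 1 | 0 | 0 | 1
1 | 1 | 0 | 1 | 0
1 | 1 | 1 | 0 | 1
1 | 1 | 1 | 1 | 0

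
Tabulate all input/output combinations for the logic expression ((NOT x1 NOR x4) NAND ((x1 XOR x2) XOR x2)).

x4 | x1 | x2 | Output
---------------------
0 | 0 | 0 | 1
0 | 0 | 1 | 1
0 | 1 | 0 | 0
0 | 1 | 1 | 0
1 | 0 | 0 | 1
1 | 0 | 1 | 1
1 | 1 | 0 | 1
1 | 1 | 1 | 1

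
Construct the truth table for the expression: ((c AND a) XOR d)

a | c | d | Output
------------------
0 | 0 | 0 | 0
0 | 0 | 1 | 1
0 | 1 | 0 | 0
0 | 1 | 1 | 1
1 | 0 | 0 | 0
1 | 0 | 1 | 1
1 | 1 | 0 | 1
1 | 1 | 1 | 0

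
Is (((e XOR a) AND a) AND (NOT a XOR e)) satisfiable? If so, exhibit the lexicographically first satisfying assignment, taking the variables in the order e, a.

UNSATISFIABLE - no assignment makes this expression true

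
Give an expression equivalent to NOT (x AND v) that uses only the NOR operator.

(((x NOR x) NOR (v NOR v)) NOR ((x NOR x) NOR (v NOR v)))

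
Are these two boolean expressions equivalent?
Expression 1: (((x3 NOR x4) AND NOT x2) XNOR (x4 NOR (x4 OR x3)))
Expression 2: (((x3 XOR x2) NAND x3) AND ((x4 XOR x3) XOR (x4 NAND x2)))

No. Counterexample: with x2=0, x3=0, x4=1, Expression 1 = 1 but Expression 2 = 0.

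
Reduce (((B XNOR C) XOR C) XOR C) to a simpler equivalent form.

By XOR self-cancellation ((E XOR v) XOR v = E):
= (B XNOR C)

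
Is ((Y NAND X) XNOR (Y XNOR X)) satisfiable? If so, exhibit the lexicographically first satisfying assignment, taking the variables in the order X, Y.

X=0, Y=0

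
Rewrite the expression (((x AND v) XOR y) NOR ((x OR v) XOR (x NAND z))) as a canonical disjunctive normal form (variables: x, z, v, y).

(NOT x AND NOT z AND v AND NOT y) OR (NOT x AND z AND v AND NOT y) OR (x AND NOT z AND NOT v AND NOT y) OR (x AND NOT z AND v AND y)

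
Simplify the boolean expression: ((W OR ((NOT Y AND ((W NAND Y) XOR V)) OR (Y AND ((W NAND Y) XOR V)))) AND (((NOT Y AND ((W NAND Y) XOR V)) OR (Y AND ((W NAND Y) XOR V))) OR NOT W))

By distribution ((E OR v) AND (E OR NOT v) = E) then distribution ((E AND v) OR (E AND NOT v) = E):
= ((W NAND Y) XOR V)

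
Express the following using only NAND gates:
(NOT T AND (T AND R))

(((T NAND T) NAND ((T NAND R) NAND (T NAND R))) NAND ((T NAND T) NAND ((T NAND R) NAND (T NAND R))))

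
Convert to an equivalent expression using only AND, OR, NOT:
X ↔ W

(X AND W) OR (NOT X AND NOT W)
(Biconditional = both true or both false)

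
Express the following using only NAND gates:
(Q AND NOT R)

((Q NAND (R NAND R)) NAND (Q NAND (R NAND R)))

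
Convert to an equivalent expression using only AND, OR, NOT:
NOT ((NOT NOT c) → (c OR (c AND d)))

(NOT NOT c) AND NOT (c OR (c AND d))
(Negated implication: NOT(A → B) = A AND NOT B)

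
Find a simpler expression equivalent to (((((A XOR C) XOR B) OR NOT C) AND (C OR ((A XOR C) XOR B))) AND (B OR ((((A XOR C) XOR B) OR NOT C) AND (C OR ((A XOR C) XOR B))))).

By absorption (E AND (E OR v) = E) then distribution ((E OR v) AND (E OR NOT v) = E):
= ((A XOR C) XOR B)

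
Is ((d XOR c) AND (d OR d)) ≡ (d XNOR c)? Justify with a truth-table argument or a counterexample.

No. Counterexample: with d=0, c=0, Expression 1 = 0 but Expression 2 = 1.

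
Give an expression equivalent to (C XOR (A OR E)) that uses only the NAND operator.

((C NAND (C NAND ((A NAND A) NAND (E NAND E)))) NAND (((A NAND A) NAND (E NAND E)) NAND (C NAND ((A NAND A) NAND (E NAND E)))))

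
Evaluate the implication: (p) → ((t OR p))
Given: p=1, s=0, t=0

Antecedent (p) = 1; consequent ((t OR p)) = 1.
1 → 1 = 1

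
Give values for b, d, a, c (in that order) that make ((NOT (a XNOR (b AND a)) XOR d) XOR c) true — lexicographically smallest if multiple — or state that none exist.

b=0, d=0, a=0, c=1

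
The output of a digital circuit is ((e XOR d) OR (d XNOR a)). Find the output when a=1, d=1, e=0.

Substituting: ((0 XOR 1) OR (1 XNOR 1))
= 1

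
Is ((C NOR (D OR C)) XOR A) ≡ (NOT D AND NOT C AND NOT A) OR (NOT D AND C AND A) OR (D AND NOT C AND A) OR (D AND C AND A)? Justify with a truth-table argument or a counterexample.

Yes, they are equivalent — the two output columns agree on all 8 assignments:
D | C | A | Expression 1 | Expression 2
---------------------------------------
0 | 0 | 0 | 1 | 1
0 | 0 | 1 | 0 | 0
0 | 1 | 0 | 0 | 0
0 | 1 | 1 | 1 | 1
1 | 0 | 0 | 0 | 0
1 | 0 | 1 | 1 | 1
1 | 1 | 0 | 0 | 0
1 | 1 | 1 | 1 | 1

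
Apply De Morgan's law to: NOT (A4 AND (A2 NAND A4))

NOT A4 OR NOT (A2 NAND A4)
De Morgan's: NOT(AND of terms) = OR of negations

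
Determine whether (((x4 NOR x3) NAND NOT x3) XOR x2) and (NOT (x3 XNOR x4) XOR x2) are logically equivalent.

No. Counterexample: with x4=1, x2=0, x3=1, Expression 1 = 1 but Expression 2 = 0.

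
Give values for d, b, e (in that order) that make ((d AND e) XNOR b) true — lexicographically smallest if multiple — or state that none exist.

d=0, b=0, e=0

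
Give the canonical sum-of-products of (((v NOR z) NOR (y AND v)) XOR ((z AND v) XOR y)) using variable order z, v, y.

Σm(1, 2, 3, 4) = (NOT z AND NOT v AND y) OR (NOT z AND v AND NOT y) OR (NOT z AND v AND y) OR (z AND NOT v AND NOT y)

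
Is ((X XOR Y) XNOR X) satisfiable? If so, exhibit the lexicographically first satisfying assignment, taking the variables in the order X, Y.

X=0, Y=0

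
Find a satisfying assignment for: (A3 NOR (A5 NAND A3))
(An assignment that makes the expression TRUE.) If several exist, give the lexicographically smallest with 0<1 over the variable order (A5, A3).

UNSATISFIABLE - no assignment makes this expression true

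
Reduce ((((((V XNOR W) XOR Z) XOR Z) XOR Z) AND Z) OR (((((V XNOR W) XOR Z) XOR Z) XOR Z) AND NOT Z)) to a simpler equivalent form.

By distribution ((E AND v) OR (E AND NOT v) = E) then XOR self-cancellation ((E XOR v) XOR v = E):
= ((V XNOR W) XOR Z)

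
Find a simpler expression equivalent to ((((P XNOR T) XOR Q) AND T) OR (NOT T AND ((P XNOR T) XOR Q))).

By distribution ((E AND v) OR (E AND NOT v) = E):
= ((P XNOR T) XOR Q)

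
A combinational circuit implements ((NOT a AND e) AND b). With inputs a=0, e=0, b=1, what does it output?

Substituting: ((NOT 0 AND 0) AND 1)
= 0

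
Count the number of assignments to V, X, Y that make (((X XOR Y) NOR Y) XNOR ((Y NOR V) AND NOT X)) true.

Satisfying assignments: (0,0,0), (0,0,1), (0,1,0), (0,1,1), (1,0,1), (1,1,0), (1,1,1)
Count: 7 out of 8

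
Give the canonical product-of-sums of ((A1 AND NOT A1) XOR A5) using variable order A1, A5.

ΠM(0, 2) = (A1 OR A5) AND (NOT A1 OR A5)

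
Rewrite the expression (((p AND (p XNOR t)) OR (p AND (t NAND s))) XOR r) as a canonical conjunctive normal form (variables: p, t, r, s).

(p OR t OR r OR s) AND (p OR t OR r OR NOT s) AND (p OR NOT t OR r OR s) AND (p OR NOT t OR r OR NOT s) AND (NOT p OR t OR NOT r OR s) AND (NOT p OR t OR NOT r OR NOT s) AND (NOT p OR NOT t OR NOT r OR s) AND (NOT p OR NOT t OR NOT r OR NOT s)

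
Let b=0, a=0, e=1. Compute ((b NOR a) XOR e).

Substituting: ((0 NOR 0) XOR 1)
= 0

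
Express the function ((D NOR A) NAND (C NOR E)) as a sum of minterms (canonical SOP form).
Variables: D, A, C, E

Σm(1, 2, 3, 4, 5, 6, 7, 8, 9, 10, 11, 12, 13, 14, 15) = (NOT D AND NOT A AND NOT C AND E) OR (NOT D AND NOT A AND C AND NOT E) OR (NOT D AND NOT A AND C AND E) OR (NOT D AND A AND NOT C AND NOT E) OR (NOT D AND A AND NOT C AND E) OR (NOT D AND A AND C AND NOT E) OR (NOT D AND A AND C AND E) OR (D AND NOT A AND NOT C AND NOT E) OR (D AND NOT A AND NOT C AND E) OR (D AND NOT A AND C AND NOT E) OR (D AND NOT A AND C AND E) OR (D AND A AND NOT C AND NOT E) OR (D AND A AND NOT C AND E) OR (D AND A AND C AND NOT E) OR (D AND A AND C AND E)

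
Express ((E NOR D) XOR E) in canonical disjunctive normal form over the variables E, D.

(NOT E AND NOT D) OR (E AND NOT D) OR (E AND D)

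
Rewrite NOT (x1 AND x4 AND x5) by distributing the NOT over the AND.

NOT x1 OR NOT x4 OR NOT x5
De Morgan's: NOT(AND of terms) = OR of negations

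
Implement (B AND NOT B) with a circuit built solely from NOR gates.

((B NOR B) NOR ((B NOR B) NOR (B NOR B)))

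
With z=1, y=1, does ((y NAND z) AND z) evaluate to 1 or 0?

Substituting: ((1 NAND 1) AND 1)
= 0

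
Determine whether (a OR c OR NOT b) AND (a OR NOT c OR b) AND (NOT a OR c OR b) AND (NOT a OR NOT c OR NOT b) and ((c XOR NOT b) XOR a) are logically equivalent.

Yes, they are equivalent — the two output columns agree on all 8 assignments:
a | c | b | Expression 1 | Expression 2
---------------------------------------
0 | 0 | 0 | 1 | 1
0 | 0 | 1 | 0 | 0
0 | 1 | 0 | 0 | 0
0 | 1 | 1 | 1 | 1
1 | 0 | 0 | 0 | 0
1 | 0 | 1 | 1 | 1
1 | 1 | 0 | 1 | 1
1 | 1 | 1 | 0 | 0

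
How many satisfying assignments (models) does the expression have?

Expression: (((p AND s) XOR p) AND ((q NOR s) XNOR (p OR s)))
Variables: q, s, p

Satisfying assignments: (0,0,1)
Count: 1 out of 8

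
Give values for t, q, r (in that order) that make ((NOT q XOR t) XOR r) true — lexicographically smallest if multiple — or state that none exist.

t=0, q=0, r=0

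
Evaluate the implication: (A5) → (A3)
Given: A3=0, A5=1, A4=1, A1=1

Antecedent (A5) = 1; consequent (A3) = 0.
1 → 0 = 0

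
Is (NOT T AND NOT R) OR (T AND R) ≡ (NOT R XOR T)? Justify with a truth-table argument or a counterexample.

Yes, they are equivalent — the two output columns agree on all 4 assignments:
T | R | Expression 1 | Expression 2
-----------------------------------
0 | 0 | 1 | 1
0 | 1 | 0 | 0
1 | 0 | 0 | 0
1 | 1 | 1 | 1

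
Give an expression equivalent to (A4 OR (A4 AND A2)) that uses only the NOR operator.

((A4 NOR ((A4 NOR A4) NOR (A2 NOR A2))) NOR (A4 NOR ((A4 NOR A4) NOR (A2 NOR A2))))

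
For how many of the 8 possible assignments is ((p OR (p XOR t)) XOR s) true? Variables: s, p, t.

Satisfying assignments: (0,0,1), (0,1,0), (0,1,1), (1,0,0)
Count: 4 out of 8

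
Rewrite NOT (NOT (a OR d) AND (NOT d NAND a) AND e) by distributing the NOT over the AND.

(a OR d) OR NOT (NOT d NAND a) OR NOT e
De Morgan's: NOT(AND of terms) = OR of negations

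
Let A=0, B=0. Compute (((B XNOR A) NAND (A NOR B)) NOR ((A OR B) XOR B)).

Substituting: (((0 XNOR 0) NAND (0 NOR 0)) NOR ((0 OR 0) XOR 0))
= 1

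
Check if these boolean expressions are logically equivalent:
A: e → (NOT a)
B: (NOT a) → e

No, Converse is not equivalent to original (counterexample: a=0, e=0, c=0)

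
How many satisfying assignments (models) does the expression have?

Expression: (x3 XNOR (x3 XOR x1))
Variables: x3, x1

Satisfying assignments: (0,0), (1,0)
Count: 2 out of 4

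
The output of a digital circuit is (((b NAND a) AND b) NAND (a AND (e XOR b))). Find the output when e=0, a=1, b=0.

Substituting: (((0 NAND 1) AND 0) NAND (1 AND (0 XOR 0)))
= 1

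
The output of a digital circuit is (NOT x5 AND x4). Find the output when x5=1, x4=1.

Substituting: (NOT 1 AND 1)
= 0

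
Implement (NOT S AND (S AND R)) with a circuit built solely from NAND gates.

(((S NAND S) NAND ((S NAND R) NAND (S NAND R))) NAND ((S NAND S) NAND ((S NAND R) NAND (S NAND R))))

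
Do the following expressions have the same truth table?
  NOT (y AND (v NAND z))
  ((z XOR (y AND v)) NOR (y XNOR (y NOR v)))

No. Counterexample: with y=0, z=0, v=1, Expression 1 = 1 but Expression 2 = 0.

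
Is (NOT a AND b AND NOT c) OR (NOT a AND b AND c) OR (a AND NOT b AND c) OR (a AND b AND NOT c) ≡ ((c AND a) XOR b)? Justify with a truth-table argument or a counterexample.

Yes, they are equivalent — the two output columns agree on all 8 assignments:
a | b | c | Expression 1 | Expression 2
---------------------------------------
0 | 0 | 0 | 0 | 0
0 | 0 | 1 | 0 | 0
0 | 1 | 0 | 1 | 1
0 | 1 | 1 | 1 | 1
1 | 0 | 0 | 0 | 0
1 | 0 | 1 | 1 | 1
1 | 1 | 0 | 1 | 1
1 | 1 | 1 | 0 | 0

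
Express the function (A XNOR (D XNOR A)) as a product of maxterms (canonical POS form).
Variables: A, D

ΠM(0, 2) = (A OR D) AND (NOT A OR D)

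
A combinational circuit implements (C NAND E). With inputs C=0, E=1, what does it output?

Substituting: (0 NAND 1)
= 1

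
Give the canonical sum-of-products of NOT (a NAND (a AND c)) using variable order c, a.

Σm(3) = (c AND a)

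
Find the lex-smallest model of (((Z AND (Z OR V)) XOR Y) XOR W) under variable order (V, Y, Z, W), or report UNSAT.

V=0, Y=0, Z=0, W=1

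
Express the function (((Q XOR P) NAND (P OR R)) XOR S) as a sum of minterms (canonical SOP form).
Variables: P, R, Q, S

Σm(0, 2, 4, 7, 9, 10, 13, 14) = (NOT P AND NOT R AND NOT Q AND NOT S) OR (NOT P AND NOT R AND Q AND NOT S) OR (NOT P AND R AND NOT Q AND NOT S) OR (NOT P AND R AND Q AND S) OR (P AND NOT R AND NOT Q AND S) OR (P AND NOT R AND Q AND NOT S) OR (P AND R AND NOT Q AND S) OR (P AND R AND Q AND NOT S)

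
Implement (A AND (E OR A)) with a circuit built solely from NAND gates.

((A NAND ((E NAND E) NAND (A NAND A))) NAND (A NAND ((E NAND E) NAND (A NAND A))))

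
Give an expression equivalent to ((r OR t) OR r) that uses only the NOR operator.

((((r NOR t) NOR (r NOR t)) NOR r) NOR (((r NOR t) NOR (r NOR t)) NOR r))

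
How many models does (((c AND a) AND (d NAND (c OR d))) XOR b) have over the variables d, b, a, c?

Satisfying assignments: (0,0,1,1), (0,1,0,0), (0,1,0,1), (0,1,1,0), (1,1,0,0), (1,1,0,1), (1,1,1,0), (1,1,1,1)
Count: 8 out of 16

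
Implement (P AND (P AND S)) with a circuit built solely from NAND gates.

((P NAND ((P NAND S) NAND (P NAND S))) NAND (P NAND ((P NAND S) NAND (P NAND S))))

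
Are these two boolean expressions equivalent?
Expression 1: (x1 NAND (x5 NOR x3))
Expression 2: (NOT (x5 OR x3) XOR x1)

No. Counterexample: with x3=0, x1=0, x5=1, Expression 1 = 1 but Expression 2 = 0.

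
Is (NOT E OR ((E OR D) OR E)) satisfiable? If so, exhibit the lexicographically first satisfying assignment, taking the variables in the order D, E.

D=0, E=0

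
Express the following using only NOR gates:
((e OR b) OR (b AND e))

((((e NOR b) NOR (e NOR b)) NOR ((b NOR b) NOR (e NOR e))) NOR (((e NOR b) NOR (e NOR b)) NOR ((b NOR b) NOR (e NOR e))))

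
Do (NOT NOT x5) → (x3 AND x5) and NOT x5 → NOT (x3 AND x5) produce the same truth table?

No, Inverse is not equivalent to original (counterexample: x4=0, x5=1, x3=0)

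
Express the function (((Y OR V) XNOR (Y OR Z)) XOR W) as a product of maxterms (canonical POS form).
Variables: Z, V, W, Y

ΠM(2, 3, 4, 7, 8, 11, 14, 15) = (Z OR V OR NOT W OR Y) AND (Z OR V OR NOT W OR NOT Y) AND (Z OR NOT V OR W OR Y) AND (Z OR NOT V OR NOT W OR NOT Y) AND (NOT Z OR V OR W OR Y) AND (NOT Z OR V OR NOT W OR NOT Y) AND (NOT Z OR NOT V OR NOT W OR Y) AND (NOT Z OR NOT V OR NOT W OR NOT Y)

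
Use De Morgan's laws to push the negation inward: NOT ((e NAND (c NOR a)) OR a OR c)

NOT (e NAND (c NOR a)) AND NOT a AND NOT c
De Morgan's: NOT(OR of terms) = AND of negations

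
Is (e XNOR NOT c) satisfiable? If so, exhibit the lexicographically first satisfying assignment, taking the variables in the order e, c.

e=0, c=1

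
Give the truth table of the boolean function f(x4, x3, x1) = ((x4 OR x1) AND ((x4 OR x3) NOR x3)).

x4 | x3 | x1 | Output
---------------------
0 | 0 | 0 | 0
0 | 0 | 1 | 1
0 | 1 | 0 | 0
0 | 1 | 1 | 0
1 | 0 | 0 | 0
1 | 0 | 1 | 0
1 | 1 | 0 | 0
1 | 1 | 1 | 0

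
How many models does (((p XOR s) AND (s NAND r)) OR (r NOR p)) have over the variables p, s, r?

Satisfying assignments: (0,0,0), (0,1,0), (1,0,0), (1,0,1)
Count: 4 out of 8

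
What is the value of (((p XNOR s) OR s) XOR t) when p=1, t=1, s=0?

Substituting: (((1 XNOR 0) OR 0) XOR 1)
= 1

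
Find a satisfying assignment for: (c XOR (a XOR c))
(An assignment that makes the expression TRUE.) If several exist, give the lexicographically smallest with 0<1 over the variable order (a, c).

a=1, c=0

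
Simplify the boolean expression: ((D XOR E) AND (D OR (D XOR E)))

By absorption (E AND (E OR v) = E):
= (D XOR E)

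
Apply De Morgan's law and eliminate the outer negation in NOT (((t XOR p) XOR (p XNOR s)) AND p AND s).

NOT ((t XOR p) XOR (p XNOR s)) OR NOT p OR NOT s
De Morgan's: NOT(AND of terms) = OR of negations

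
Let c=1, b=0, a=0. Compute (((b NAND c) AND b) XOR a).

Substituting: (((0 NAND 1) AND 0) XOR 0)
= 0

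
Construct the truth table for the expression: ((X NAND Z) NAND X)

X | Z | Output
--------------
0 | 0 | 1
0 | 1 | 1
1 | 0 | 0
1 | 1 | 1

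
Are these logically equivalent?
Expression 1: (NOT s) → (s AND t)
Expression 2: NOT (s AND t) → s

Yes, Contrapositive is always equivalent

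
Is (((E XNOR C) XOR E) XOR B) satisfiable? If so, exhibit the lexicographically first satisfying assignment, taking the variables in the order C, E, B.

C=0, E=0, B=0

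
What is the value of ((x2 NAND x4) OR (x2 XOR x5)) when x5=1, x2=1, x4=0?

Substituting: ((1 NAND 0) OR (1 XOR 1))
= 1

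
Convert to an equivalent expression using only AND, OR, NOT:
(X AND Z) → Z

NOT (X AND Z) OR Z
(Implication elimination: A → B = NOT A OR B)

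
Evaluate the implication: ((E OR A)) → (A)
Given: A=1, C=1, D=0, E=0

Antecedent ((E OR A)) = 1; consequent (A) = 1.
1 → 1 = 1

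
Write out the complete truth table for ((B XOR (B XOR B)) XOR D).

B | D | Output
--------------
0 | 0 | 0
0 | 1 | 1
1 | 0 | 1
1 | 1 | 0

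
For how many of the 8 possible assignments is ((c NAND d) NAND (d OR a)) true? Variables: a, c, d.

Satisfying assignments: (0,0,0), (0,1,0), (0,1,1), (1,1,1)
Count: 4 out of 8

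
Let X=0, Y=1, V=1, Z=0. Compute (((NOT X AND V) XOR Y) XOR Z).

Substituting: (((NOT 0 AND 1) XOR 1) XOR 0)
= 0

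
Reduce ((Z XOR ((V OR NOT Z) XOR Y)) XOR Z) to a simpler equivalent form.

By XOR self-cancellation ((E XOR v) XOR v = E):
= ((V OR NOT Z) XOR Y)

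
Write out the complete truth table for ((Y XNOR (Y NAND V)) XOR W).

W | V | Y | Output
------------------
0 | 0 | 0 | 0
0 | 0 | 1 | 1
0 | 1 | 0 | 0
0 | 1 | 1 | 0
1 | 0 | 0 | 1
1 | 0 | 1 | 0
1 | 1 | 0 | 1
1 | 1 | 1 | 1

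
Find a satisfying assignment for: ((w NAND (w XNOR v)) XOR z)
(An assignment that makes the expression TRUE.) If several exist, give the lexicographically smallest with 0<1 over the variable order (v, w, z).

v=0, w=0, z=0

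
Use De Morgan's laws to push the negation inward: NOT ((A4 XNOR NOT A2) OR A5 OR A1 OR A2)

NOT (A4 XNOR NOT A2) AND NOT A5 AND NOT A1 AND NOT A2
De Morgan's: NOT(OR of terms) = AND of negations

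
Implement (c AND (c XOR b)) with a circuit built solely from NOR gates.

((c NOR c) NOR (((((c NOR b) NOR (c NOR b)) NOR ((c NOR b) NOR (c NOR b))) NOR ((((c NOR c) NOR (b NOR b)) NOR ((c NOR c) NOR (b NOR b))) NOR (((c NOR c) NOR (b NOR b)) NOR ((c NOR c) NOR (b NOR b))))) NOR ((((c NOR b) NOR (c NOR b)) NOR ((c NOR b) NOR (c NOR b))) NOR ((((c NOR c) NOR (b NOR b)) NOR ((c NOR c) NOR (b NOR b))) NOR (((c NOR c) NOR (b NOR b)) NOR ((c NOR c) NOR (b NOR b)))))))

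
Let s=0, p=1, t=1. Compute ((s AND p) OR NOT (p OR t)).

Substituting: ((0 AND 1) OR NOT (1 OR 1))
= 0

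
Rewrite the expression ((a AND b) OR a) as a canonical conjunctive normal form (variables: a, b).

(a OR b) AND (a OR NOT b)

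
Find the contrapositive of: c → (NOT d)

Contrapositive: d → NOT c
Note: A statement and its contrapositive are logically equivalent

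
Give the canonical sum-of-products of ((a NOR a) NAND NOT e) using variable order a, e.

Σm(1, 2, 3) = (NOT a AND e) OR (a AND NOT e) OR (a AND e)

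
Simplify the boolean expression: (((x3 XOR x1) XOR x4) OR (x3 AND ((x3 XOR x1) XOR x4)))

By absorption (E OR (E AND v) = E):
= ((x3 XOR x1) XOR x4)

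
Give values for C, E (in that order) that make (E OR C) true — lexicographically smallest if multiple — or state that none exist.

C=0, E=1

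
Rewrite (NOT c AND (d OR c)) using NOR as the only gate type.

(((c NOR c) NOR (c NOR c)) NOR (((d NOR c) NOR (d NOR c)) NOR ((d NOR c) NOR (d NOR c))))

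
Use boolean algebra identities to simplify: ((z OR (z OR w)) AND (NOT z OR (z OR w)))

By distribution ((E OR v) AND (E OR NOT v) = E):
= (z OR w)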